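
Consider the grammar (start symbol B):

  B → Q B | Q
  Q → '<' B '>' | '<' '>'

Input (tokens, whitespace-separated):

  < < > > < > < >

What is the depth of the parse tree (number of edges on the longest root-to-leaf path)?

4

[B [Q < [B [Q < >]] >] [B [Q < >] [B [Q < >]]]]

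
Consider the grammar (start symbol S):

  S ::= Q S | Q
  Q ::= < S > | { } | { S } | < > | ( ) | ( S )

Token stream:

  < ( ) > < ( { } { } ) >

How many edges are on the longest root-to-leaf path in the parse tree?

8

[S [Q < [S [Q ( )]] >] [S [Q < [S [Q ( [S [Q { }] [S [Q { }]]] )]] >]]]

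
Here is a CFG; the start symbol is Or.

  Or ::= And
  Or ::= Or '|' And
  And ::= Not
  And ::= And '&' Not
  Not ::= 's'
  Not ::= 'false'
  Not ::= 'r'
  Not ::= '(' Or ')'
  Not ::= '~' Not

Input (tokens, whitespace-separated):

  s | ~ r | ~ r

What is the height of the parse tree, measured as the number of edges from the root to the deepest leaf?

[Or [Or [Or [And [Not s]]] | [And [Not ~ [Not r]]]] | [And [Not ~ [Not r]]]]

5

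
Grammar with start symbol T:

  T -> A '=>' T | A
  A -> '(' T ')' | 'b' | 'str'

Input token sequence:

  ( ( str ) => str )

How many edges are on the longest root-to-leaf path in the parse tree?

[T [A ( [T [A ( [T [A str]] )] => [T [A str]]] )]]

6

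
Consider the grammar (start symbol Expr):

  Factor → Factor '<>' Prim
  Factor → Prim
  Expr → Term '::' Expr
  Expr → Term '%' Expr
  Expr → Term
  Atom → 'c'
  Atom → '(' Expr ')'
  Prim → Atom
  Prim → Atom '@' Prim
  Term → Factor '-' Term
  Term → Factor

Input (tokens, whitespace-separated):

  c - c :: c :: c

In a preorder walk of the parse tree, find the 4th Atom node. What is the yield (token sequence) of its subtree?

c

[Expr [Term [Factor [Prim [Atom c]]] - [Term [Factor [Prim [Atom c]]]]] :: [Expr [Term [Factor [Prim [Atom c]]]] :: [Expr [Term [Factor [Prim [Atom c]]]]]]]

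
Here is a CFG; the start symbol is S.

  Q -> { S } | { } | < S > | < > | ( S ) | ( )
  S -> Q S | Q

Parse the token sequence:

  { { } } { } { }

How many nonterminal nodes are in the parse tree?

8

[S [Q { [S [Q { }]] }] [S [Q { }] [S [Q { }]]]]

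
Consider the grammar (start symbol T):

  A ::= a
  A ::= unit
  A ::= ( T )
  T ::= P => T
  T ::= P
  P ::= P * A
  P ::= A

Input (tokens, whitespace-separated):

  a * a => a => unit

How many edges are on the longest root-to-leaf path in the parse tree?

[T [P [P [A a]] * [A a]] => [T [P [A a]] => [T [P [A unit]]]]]

5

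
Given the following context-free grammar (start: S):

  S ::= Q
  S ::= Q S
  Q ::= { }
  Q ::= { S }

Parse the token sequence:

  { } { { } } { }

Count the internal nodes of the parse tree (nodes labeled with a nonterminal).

8

[S [Q { }] [S [Q { [S [Q { }]] }] [S [Q { }]]]]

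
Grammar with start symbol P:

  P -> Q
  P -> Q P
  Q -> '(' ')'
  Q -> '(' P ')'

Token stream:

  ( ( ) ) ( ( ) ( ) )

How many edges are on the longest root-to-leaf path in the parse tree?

6

[P [Q ( [P [Q ( )]] )] [P [Q ( [P [Q ( )] [P [Q ( )]]] )]]]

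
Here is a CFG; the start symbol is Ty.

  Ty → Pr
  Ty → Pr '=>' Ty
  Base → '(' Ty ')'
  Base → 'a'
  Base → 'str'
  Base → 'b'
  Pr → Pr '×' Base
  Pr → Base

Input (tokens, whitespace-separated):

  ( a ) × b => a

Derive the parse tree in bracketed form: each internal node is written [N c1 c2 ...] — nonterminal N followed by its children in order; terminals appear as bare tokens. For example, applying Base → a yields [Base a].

[Ty [Pr [Pr [Base ( [Ty [Pr [Base a]]] )]] × [Base b]] => [Ty [Pr [Base a]]]]

Ty
Pr => Ty
Pr × Base => Ty
Base × Base => Ty
( Ty ) × Base => Ty
( Pr ) × Base => Ty
( Base ) × Base => Ty
( a ) × Base => Ty
( a ) × b => Ty
( a ) × b => Pr
( a ) × b => Base
( a ) × b => a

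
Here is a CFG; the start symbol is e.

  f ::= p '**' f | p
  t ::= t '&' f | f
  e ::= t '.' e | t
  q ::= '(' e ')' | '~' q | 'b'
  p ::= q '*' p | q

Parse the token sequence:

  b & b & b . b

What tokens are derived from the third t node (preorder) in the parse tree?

[e [t [t [t [f [p [q b]]]] & [f [p [q b]]]] & [f [p [q b]]]] . [e [t [f [p [q b]]]]]]

b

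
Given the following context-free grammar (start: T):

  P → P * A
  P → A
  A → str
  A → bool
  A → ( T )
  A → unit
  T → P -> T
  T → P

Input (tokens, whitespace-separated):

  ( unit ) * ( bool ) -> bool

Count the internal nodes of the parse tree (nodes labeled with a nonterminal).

[T [P [P [A ( [T [P [A unit]]] )]] * [A ( [T [P [A bool]]] )]] -> [T [P [A bool]]]]

14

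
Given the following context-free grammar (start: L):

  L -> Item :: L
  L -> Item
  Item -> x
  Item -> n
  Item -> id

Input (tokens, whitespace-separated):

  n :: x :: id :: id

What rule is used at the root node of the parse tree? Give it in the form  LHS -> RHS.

L -> Item :: L

[L [Item n] :: [L [Item x] :: [L [Item id] :: [L [Item id]]]]]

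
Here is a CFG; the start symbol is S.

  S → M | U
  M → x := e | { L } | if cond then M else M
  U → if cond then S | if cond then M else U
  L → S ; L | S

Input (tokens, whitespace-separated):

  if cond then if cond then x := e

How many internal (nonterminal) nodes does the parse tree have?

6

[S [U if cond then [S [U if cond then [S [M x := e]]]]]]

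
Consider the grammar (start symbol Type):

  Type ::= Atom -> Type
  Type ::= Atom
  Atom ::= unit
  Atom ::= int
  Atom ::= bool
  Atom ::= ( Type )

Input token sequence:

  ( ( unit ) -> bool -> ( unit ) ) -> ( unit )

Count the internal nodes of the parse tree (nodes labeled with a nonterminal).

16

[Type [Atom ( [Type [Atom ( [Type [Atom unit]] )] -> [Type [Atom bool] -> [Type [Atom ( [Type [Atom unit]] )]]]] )] -> [Type [Atom ( [Type [Atom unit]] )]]]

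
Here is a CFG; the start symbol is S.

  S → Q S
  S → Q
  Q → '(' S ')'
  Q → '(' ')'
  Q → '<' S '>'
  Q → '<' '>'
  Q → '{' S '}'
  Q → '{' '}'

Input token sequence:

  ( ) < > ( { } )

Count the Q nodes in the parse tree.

[S [Q ( )] [S [Q < >] [S [Q ( [S [Q { }]] )]]]]

4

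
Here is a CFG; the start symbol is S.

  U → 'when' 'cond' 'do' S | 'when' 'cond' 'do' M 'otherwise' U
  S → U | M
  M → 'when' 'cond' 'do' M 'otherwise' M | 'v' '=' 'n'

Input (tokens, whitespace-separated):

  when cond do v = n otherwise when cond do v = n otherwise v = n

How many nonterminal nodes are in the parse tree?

[S [M when cond do [M v = n] otherwise [M when cond do [M v = n] otherwise [M v = n]]]]

6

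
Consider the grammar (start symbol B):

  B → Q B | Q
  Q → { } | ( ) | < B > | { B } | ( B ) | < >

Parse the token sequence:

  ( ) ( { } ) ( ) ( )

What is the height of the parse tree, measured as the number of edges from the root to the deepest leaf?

[B [Q ( )] [B [Q ( [B [Q { }]] )] [B [Q ( )] [B [Q ( )]]]]]

5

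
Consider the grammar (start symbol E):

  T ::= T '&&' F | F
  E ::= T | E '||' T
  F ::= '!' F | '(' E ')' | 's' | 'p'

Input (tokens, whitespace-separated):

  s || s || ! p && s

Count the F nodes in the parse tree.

[E [E [E [T [F s]]] || [T [F s]]] || [T [T [F ! [F p]]] && [F s]]]

5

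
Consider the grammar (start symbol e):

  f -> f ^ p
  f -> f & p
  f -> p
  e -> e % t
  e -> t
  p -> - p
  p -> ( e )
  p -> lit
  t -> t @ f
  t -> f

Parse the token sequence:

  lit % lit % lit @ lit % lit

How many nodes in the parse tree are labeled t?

5

[e [e [e [e [t [f [p lit]]]] % [t [f [p lit]]]] % [t [t [f [p lit]]] @ [f [p lit]]]] % [t [f [p lit]]]]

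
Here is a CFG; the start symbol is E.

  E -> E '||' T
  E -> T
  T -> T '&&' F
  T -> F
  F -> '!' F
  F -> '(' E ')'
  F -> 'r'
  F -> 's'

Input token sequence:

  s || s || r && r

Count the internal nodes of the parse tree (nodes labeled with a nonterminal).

[E [E [E [T [F s]]] || [T [F s]]] || [T [T [F r]] && [F r]]]

11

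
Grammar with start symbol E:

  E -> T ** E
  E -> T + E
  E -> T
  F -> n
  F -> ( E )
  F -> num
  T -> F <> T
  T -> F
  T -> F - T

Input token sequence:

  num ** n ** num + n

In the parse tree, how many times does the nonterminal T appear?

4

[E [T [F num]] ** [E [T [F n]] ** [E [T [F num]] + [E [T [F n]]]]]]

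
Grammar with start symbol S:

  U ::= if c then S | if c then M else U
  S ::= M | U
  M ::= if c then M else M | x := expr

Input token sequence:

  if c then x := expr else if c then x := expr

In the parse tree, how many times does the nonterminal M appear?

2

[S [U if c then [M x := expr] else [U if c then [S [M x := expr]]]]]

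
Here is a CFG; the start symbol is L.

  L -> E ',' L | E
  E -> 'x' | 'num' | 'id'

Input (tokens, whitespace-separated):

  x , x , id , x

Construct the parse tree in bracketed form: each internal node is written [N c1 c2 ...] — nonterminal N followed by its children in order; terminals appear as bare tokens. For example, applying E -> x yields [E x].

[L [E x] , [L [E x] , [L [E id] , [L [E x]]]]]

L
E , L
x , L
x , E , L
x , x , L
x , x , E , L
x , x , id , L
x , x , id , E
x , x , id , x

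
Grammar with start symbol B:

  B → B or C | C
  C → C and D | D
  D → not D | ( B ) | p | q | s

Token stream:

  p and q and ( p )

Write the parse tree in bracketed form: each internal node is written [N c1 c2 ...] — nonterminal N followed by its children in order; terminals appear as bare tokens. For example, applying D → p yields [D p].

[B [C [C [C [D p]] and [D q]] and [D ( [B [C [D p]]] )]]]

B
C
C and D
C and D and D
D and D and D
p and D and D
p and q and D
p and q and ( B )
p and q and ( C )
p and q and ( D )
p and q and ( p )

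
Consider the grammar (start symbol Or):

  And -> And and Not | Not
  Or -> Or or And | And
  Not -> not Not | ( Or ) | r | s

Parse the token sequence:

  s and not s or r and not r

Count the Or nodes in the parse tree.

2

[Or [Or [And [And [Not s]] and [Not not [Not s]]]] or [And [And [Not r]] and [Not not [Not r]]]]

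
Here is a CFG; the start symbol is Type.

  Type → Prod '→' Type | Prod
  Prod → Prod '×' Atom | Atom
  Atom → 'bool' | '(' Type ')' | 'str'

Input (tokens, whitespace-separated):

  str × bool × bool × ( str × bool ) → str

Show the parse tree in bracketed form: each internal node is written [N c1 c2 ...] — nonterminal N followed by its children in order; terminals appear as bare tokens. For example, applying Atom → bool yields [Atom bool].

Type
Prod → Type
Prod × Atom → Type
Prod × Atom × Atom → Type
Prod × Atom × Atom × Atom → Type
Atom × Atom × Atom × Atom → Type
str × Atom × Atom × Atom → Type
str × bool × Atom × Atom → Type
str × bool × bool × Atom → Type
str × bool × bool × ( Type ) → Type
str × bool × bool × ( Prod ) → Type
str × bool × bool × ( Prod × Atom ) → Type
str × bool × bool × ( Atom × Atom ) → Type
str × bool × bool × ( str × Atom ) → Type
str × bool × bool × ( str × bool ) → Type
str × bool × bool × ( str × bool ) → Prod
str × bool × bool × ( str × bool ) → Atom
str × bool × bool × ( str × bool ) → str

[Type [Prod [Prod [Prod [Prod [Atom str]] × [Atom bool]] × [Atom bool]] × [Atom ( [Type [Prod [Prod [Atom str]] × [Atom bool]]] )]] → [Type [Prod [Atom str]]]]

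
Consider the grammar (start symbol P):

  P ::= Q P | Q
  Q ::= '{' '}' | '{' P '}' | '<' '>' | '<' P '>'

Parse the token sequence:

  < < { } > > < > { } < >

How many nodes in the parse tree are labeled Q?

[P [Q < [P [Q < [P [Q { }]] >]] >] [P [Q < >] [P [Q { }] [P [Q < >]]]]]

6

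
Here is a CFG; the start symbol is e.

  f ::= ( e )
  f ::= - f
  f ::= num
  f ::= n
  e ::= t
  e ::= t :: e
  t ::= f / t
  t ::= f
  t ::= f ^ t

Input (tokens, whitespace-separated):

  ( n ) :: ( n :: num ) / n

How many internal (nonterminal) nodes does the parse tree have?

[e [t [f ( [e [t [f n]]] )]] :: [e [t [f ( [e [t [f n]] :: [e [t [f num]]]] )] / [t [f n]]]]]

17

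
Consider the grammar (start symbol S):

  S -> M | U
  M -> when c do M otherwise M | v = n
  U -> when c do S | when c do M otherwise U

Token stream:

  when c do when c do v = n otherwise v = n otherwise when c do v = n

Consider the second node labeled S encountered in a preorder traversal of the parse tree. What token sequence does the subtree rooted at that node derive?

[S [U when c do [M when c do [M v = n] otherwise [M v = n]] otherwise [U when c do [S [M v = n]]]]]

v = n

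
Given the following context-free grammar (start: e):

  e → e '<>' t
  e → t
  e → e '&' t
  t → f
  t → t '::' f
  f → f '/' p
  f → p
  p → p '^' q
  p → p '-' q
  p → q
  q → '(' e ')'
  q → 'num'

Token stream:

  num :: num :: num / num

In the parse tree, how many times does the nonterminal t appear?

[e [t [t [t [f [p [q num]]]] :: [f [p [q num]]]] :: [f [f [p [q num]]] / [p [q num]]]]]

3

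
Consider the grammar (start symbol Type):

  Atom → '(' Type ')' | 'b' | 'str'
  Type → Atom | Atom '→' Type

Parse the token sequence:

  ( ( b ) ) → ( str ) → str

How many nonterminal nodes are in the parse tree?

[Type [Atom ( [Type [Atom ( [Type [Atom b]] )]] )] → [Type [Atom ( [Type [Atom str]] )] → [Type [Atom str]]]]

12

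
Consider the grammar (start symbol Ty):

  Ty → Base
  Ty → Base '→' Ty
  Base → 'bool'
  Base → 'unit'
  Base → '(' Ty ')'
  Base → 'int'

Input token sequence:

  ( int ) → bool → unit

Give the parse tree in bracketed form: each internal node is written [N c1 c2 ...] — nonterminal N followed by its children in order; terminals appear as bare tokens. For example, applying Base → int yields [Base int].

Ty
Base → Ty
( Ty ) → Ty
( Base ) → Ty
( int ) → Ty
( int ) → Base → Ty
( int ) → bool → Ty
( int ) → bool → Base
( int ) → bool → unit

[Ty [Base ( [Ty [Base int]] )] → [Ty [Base bool] → [Ty [Base unit]]]]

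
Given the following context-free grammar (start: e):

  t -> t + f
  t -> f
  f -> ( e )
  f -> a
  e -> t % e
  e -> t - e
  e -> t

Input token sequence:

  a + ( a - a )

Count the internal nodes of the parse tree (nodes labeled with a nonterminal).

[e [t [t [f a]] + [f ( [e [t [f a]] - [e [t [f a]]]] )]]]

11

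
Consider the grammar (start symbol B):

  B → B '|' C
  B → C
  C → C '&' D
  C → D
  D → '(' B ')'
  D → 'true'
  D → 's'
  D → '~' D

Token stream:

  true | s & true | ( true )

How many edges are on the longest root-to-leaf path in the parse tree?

6

[B [B [B [C [D true]]] | [C [C [D s]] & [D true]]] | [C [D ( [B [C [D true]]] )]]]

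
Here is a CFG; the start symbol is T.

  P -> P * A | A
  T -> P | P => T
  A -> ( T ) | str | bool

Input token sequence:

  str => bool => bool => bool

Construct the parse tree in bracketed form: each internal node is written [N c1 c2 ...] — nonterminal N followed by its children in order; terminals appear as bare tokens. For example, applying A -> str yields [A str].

[T [P [A str]] => [T [P [A bool]] => [T [P [A bool]] => [T [P [A bool]]]]]]

T
P => T
A => T
str => T
str => P => T
str => A => T
str => bool => T
str => bool => P => T
str => bool => A => T
str => bool => bool => T
str => bool => bool => P
str => bool => bool => A
str => bool => bool => bool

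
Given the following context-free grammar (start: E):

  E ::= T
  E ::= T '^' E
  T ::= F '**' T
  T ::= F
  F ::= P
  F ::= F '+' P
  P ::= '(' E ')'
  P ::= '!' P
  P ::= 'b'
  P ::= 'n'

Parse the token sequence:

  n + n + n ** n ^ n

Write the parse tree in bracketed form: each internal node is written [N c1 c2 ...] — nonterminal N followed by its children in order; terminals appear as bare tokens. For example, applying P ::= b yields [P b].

E
T ^ E
F ** T ^ E
F + P ** T ^ E
F + P + P ** T ^ E
P + P + P ** T ^ E
n + P + P ** T ^ E
n + n + P ** T ^ E
n + n + n ** T ^ E
n + n + n ** F ^ E
n + n + n ** P ^ E
n + n + n ** n ^ E
n + n + n ** n ^ T
n + n + n ** n ^ F
n + n + n ** n ^ P
n + n + n ** n ^ n

[E [T [F [F [F [P n]] + [P n]] + [P n]] ** [T [F [P n]]]] ^ [E [T [F [P n]]]]]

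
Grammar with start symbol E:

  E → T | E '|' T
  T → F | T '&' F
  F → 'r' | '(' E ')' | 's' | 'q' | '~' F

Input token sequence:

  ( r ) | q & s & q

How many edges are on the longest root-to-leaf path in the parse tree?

[E [E [T [F ( [E [T [F r]]] )]]] | [T [T [T [F q]] & [F s]] & [F q]]]

7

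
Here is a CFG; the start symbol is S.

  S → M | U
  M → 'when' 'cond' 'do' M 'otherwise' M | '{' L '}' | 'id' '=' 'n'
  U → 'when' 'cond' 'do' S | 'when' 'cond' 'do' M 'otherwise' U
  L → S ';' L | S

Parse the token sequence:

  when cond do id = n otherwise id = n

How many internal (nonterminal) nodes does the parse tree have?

4

[S [M when cond do [M id = n] otherwise [M id = n]]]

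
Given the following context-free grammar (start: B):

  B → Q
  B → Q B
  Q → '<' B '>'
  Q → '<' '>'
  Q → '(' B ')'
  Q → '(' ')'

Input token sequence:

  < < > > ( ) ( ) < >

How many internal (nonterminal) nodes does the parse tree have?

[B [Q < [B [Q < >]] >] [B [Q ( )] [B [Q ( )] [B [Q < >]]]]]

10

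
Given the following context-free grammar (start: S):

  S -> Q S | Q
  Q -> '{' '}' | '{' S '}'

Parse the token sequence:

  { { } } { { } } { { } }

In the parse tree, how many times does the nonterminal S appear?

[S [Q { [S [Q { }]] }] [S [Q { [S [Q { }]] }] [S [Q { [S [Q { }]] }]]]]

6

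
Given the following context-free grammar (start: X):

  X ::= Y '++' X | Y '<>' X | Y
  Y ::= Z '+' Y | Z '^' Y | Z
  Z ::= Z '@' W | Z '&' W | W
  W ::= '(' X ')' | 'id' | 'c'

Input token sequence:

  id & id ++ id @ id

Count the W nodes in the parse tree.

4

[X [Y [Z [Z [W id]] & [W id]]] ++ [X [Y [Z [Z [W id]] @ [W id]]]]]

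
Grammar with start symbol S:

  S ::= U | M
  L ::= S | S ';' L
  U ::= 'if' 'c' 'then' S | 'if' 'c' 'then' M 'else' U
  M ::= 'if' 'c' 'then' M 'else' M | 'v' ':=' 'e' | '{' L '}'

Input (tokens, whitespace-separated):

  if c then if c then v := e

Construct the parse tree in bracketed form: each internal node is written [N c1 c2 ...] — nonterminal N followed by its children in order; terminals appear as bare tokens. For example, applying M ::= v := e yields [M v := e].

S
U
if c then S
if c then U
if c then if c then S
if c then if c then M
if c then if c then v := e

[S [U if c then [S [U if c then [S [M v := e]]]]]]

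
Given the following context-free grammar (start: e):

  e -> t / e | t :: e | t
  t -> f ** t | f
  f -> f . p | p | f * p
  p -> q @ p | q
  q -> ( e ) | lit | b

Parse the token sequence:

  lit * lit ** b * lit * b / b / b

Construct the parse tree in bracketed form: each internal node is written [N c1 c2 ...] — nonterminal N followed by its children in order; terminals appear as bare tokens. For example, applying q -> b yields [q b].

[e [t [f [f [p [q lit]]] * [p [q lit]]] ** [t [f [f [f [p [q b]]] * [p [q lit]]] * [p [q b]]]]] / [e [t [f [p [q b]]]] / [e [t [f [p [q b]]]]]]]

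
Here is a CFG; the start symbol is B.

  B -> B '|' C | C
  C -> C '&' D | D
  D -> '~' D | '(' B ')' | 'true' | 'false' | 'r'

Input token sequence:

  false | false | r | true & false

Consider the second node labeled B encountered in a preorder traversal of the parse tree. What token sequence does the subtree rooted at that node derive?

[B [B [B [B [C [D false]]] | [C [D false]]] | [C [D r]]] | [C [C [D true]] & [D false]]]

false | false | r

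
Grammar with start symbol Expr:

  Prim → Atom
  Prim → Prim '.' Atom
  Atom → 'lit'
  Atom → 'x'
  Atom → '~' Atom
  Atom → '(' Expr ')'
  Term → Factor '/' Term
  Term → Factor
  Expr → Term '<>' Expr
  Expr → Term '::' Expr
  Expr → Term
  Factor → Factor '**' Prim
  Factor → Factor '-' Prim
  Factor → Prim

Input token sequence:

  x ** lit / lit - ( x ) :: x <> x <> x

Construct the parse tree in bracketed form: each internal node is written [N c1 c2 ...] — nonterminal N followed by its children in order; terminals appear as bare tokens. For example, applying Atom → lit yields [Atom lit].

[Expr [Term [Factor [Factor [Prim [Atom x]]] ** [Prim [Atom lit]]] / [Term [Factor [Factor [Prim [Atom lit]]] - [Prim [Atom ( [Expr [Term [Factor [Prim [Atom x]]]]] )]]]]] :: [Expr [Term [Factor [Prim [Atom x]]]] <> [Expr [Term [Factor [Prim [Atom x]]]] <> [Expr [Term [Factor [Prim [Atom x]]]]]]]]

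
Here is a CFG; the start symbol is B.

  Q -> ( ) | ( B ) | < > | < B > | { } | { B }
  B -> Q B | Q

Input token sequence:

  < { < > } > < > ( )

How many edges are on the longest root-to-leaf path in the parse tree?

[B [Q < [B [Q { [B [Q < >]] }]] >] [B [Q < >] [B [Q ( )]]]]

6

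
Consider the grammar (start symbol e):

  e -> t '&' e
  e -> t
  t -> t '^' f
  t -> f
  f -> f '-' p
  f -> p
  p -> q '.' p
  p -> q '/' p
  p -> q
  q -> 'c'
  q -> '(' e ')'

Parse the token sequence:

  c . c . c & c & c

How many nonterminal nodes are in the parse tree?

19

[e [t [f [p [q c] . [p [q c] . [p [q c]]]]]] & [e [t [f [p [q c]]]] & [e [t [f [p [q c]]]]]]]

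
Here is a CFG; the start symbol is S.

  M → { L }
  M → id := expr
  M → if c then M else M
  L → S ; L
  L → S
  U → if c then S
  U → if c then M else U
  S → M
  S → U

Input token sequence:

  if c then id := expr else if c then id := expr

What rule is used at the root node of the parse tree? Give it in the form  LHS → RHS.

[S [U if c then [M id := expr] else [U if c then [S [M id := expr]]]]]

S → U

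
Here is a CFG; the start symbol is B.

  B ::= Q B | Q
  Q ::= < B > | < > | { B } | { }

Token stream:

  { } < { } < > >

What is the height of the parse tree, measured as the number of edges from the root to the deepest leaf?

[B [Q { }] [B [Q < [B [Q { }] [B [Q < >]]] >]]]

6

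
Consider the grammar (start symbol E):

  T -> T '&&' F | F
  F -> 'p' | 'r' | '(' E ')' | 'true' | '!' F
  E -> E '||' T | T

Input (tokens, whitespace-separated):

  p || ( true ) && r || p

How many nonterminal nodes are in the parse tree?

[E [E [E [T [F p]]] || [T [T [F ( [E [T [F true]]] )]] && [F r]]] || [T [F p]]]

14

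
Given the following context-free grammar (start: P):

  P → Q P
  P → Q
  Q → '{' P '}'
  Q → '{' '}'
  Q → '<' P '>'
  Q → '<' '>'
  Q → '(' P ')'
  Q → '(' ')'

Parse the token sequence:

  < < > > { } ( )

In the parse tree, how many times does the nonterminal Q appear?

[P [Q < [P [Q < >]] >] [P [Q { }] [P [Q ( )]]]]

4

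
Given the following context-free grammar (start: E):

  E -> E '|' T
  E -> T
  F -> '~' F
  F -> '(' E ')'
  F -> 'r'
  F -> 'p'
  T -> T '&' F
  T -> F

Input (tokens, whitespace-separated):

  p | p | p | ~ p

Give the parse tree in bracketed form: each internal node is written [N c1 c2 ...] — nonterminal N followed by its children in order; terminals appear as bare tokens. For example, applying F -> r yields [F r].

[E [E [E [E [T [F p]]] | [T [F p]]] | [T [F p]]] | [T [F ~ [F p]]]]

E
E | T
E | T | T
E | T | T | T
T | T | T | T
F | T | T | T
p | T | T | T
p | F | T | T
p | p | T | T
p | p | F | T
p | p | p | T
p | p | p | F
p | p | p | ~ F
p | p | p | ~ p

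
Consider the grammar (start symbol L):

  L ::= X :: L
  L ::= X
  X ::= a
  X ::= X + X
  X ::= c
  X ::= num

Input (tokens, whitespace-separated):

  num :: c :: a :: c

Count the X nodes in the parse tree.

4

[L [X num] :: [L [X c] :: [L [X a] :: [L [X c]]]]]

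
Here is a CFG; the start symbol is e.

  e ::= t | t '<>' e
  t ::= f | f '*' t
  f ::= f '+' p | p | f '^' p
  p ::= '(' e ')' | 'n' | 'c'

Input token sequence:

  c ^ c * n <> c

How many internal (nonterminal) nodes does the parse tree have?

[e [t [f [f [p c]] ^ [p c]] * [t [f [p n]]]] <> [e [t [f [p c]]]]]

13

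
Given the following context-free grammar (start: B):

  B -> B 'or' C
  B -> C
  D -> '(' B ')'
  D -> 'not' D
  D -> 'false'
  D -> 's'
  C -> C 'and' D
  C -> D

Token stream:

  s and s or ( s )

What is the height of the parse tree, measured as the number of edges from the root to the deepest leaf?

[B [B [C [C [D s]] and [D s]]] or [C [D ( [B [C [D s]]] )]]]

6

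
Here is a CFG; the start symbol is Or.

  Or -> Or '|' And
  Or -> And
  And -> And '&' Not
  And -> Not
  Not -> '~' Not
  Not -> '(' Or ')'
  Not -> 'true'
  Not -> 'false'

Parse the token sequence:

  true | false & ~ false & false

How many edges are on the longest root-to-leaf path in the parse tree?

[Or [Or [And [Not true]]] | [And [And [And [Not false]] & [Not ~ [Not false]]] & [Not false]]]

5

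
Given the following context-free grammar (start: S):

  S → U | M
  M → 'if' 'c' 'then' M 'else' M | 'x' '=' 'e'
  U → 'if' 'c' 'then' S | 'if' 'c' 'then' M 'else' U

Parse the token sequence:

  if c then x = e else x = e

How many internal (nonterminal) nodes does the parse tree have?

4

[S [M if c then [M x = e] else [M x = e]]]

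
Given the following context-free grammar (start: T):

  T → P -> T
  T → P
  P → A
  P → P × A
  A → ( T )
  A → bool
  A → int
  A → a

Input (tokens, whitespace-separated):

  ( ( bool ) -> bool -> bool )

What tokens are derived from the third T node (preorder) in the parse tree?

[T [P [A ( [T [P [A ( [T [P [A bool]]] )]] -> [T [P [A bool]] -> [T [P [A bool]]]]] )]]]

bool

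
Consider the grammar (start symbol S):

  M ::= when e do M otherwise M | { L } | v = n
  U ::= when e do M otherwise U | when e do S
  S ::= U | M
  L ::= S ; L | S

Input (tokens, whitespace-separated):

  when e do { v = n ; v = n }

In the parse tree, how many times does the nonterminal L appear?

2

[S [U when e do [S [M { [L [S [M v = n]] ; [L [S [M v = n]]]] }]]]]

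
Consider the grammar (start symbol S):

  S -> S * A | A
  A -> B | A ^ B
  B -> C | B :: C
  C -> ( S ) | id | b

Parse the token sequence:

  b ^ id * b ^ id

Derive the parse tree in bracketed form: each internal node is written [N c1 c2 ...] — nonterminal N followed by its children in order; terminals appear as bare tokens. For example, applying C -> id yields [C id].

[S [S [A [A [B [C b]]] ^ [B [C id]]]] * [A [A [B [C b]]] ^ [B [C id]]]]

S
S * A
A * A
A ^ B * A
B ^ B * A
C ^ B * A
b ^ B * A
b ^ C * A
b ^ id * A
b ^ id * A ^ B
b ^ id * B ^ B
b ^ id * C ^ B
b ^ id * b ^ B
b ^ id * b ^ C
b ^ id * b ^ id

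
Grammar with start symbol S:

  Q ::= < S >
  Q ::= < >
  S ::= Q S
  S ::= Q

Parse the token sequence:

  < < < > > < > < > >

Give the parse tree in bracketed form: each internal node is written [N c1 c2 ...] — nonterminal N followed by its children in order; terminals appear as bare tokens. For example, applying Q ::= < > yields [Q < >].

S
Q
< S >
< Q S >
< < S > S >
< < Q > S >
< < < > > S >
< < < > > Q S >
< < < > > < > S >
< < < > > < > Q >
< < < > > < > < > >

[S [Q < [S [Q < [S [Q < >]] >] [S [Q < >] [S [Q < >]]]] >]]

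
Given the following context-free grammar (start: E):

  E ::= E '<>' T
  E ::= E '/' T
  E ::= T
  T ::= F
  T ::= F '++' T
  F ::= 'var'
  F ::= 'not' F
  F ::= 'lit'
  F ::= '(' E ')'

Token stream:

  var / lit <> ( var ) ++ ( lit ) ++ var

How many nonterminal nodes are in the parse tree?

[E [E [E [T [F var]]] / [T [F lit]]] <> [T [F ( [E [T [F var]]] )] ++ [T [F ( [E [T [F lit]]] )] ++ [T [F var]]]]]

19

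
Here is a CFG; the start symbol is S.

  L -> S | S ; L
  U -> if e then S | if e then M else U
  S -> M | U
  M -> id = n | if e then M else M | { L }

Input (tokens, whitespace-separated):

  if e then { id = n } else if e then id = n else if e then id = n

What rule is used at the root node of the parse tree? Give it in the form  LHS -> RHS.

S -> U

[S [U if e then [M { [L [S [M id = n]]] }] else [U if e then [M id = n] else [U if e then [S [M id = n]]]]]]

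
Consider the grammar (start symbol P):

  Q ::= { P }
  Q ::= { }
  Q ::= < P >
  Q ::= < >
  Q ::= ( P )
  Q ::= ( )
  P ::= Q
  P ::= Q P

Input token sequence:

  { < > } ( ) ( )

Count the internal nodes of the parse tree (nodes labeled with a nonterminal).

[P [Q { [P [Q < >]] }] [P [Q ( )] [P [Q ( )]]]]

8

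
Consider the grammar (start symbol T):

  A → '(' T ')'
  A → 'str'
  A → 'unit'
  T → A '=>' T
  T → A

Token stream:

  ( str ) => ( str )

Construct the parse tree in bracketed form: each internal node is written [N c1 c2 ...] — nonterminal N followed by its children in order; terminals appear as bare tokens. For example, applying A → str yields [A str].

[T [A ( [T [A str]] )] => [T [A ( [T [A str]] )]]]

T
A => T
( T ) => T
( A ) => T
( str ) => T
( str ) => A
( str ) => ( T )
( str ) => ( A )
( str ) => ( str )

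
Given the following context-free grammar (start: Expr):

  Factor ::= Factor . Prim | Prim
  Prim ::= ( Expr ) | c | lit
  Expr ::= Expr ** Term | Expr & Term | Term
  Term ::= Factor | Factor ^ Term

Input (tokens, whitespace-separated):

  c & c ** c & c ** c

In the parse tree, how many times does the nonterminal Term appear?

[Expr [Expr [Expr [Expr [Expr [Term [Factor [Prim c]]]] & [Term [Factor [Prim c]]]] ** [Term [Factor [Prim c]]]] & [Term [Factor [Prim c]]]] ** [Term [Factor [Prim c]]]]

5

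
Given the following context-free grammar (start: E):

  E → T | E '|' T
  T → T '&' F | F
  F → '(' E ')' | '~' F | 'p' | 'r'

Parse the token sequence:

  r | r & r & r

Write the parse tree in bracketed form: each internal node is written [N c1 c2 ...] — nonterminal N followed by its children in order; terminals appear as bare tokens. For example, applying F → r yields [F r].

[E [E [T [F r]]] | [T [T [T [F r]] & [F r]] & [F r]]]

E
E | T
T | T
F | T
r | T
r | T & F
r | T & F & F
r | F & F & F
r | r & F & F
r | r & r & F
r | r & r & r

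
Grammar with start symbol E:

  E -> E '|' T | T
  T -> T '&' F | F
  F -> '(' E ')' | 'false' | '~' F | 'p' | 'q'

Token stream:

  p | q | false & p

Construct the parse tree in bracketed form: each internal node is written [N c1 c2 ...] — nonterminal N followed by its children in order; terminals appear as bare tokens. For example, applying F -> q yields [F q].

[E [E [E [T [F p]]] | [T [F q]]] | [T [T [F false]] & [F p]]]

E
E | T
E | T | T
T | T | T
F | T | T
p | T | T
p | F | T
p | q | T
p | q | T & F
p | q | F & F
p | q | false & F
p | q | false & p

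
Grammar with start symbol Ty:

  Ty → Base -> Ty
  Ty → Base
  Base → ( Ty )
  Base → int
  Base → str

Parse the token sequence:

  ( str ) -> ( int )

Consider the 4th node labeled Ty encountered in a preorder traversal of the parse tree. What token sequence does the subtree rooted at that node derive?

[Ty [Base ( [Ty [Base str]] )] -> [Ty [Base ( [Ty [Base int]] )]]]

int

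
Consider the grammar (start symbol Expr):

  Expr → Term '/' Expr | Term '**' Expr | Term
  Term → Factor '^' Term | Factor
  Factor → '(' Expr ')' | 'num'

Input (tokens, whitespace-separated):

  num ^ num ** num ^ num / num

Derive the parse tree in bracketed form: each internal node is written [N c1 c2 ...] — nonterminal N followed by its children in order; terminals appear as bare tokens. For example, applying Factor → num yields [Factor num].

Expr
Term ** Expr
Factor ^ Term ** Expr
num ^ Term ** Expr
num ^ Factor ** Expr
num ^ num ** Expr
num ^ num ** Term / Expr
num ^ num ** Factor ^ Term / Expr
num ^ num ** num ^ Term / Expr
num ^ num ** num ^ Factor / Expr
num ^ num ** num ^ num / Expr
num ^ num ** num ^ num / Term
num ^ num ** num ^ num / Factor
num ^ num ** num ^ num / num

[Expr [Term [Factor num] ^ [Term [Factor num]]] ** [Expr [Term [Factor num] ^ [Term [Factor num]]] / [Expr [Term [Factor num]]]]]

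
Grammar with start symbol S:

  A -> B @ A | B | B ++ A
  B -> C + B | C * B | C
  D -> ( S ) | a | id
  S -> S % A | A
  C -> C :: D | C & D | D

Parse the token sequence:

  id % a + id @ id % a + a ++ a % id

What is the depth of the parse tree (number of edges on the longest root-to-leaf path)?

[S [S [S [S [A [B [C [D id]]]]] % [A [B [C [D a]] + [B [C [D id]]]] @ [A [B [C [D id]]]]]] % [A [B [C [D a]] + [B [C [D a]]]] ++ [A [B [C [D a]]]]]] % [A [B [C [D id]]]]]

8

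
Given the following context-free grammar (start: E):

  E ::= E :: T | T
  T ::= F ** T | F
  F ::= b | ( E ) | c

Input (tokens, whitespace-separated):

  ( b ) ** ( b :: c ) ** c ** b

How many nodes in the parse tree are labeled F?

[E [T [F ( [E [T [F b]]] )] ** [T [F ( [E [E [T [F b]]] :: [T [F c]]] )] ** [T [F c] ** [T [F b]]]]]]

7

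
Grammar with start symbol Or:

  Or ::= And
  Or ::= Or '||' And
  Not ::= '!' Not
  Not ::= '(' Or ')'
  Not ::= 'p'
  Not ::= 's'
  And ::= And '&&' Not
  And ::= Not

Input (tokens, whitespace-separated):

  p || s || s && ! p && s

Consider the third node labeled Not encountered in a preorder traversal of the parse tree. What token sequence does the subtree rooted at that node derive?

s

[Or [Or [Or [And [Not p]]] || [And [Not s]]] || [And [And [And [Not s]] && [Not ! [Not p]]] && [Not s]]]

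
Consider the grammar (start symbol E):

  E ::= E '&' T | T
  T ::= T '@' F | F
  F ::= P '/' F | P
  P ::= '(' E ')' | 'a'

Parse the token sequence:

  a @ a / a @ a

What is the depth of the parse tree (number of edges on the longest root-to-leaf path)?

[E [T [T [T [F [P a]]] @ [F [P a] / [F [P a]]]] @ [F [P a]]]]

6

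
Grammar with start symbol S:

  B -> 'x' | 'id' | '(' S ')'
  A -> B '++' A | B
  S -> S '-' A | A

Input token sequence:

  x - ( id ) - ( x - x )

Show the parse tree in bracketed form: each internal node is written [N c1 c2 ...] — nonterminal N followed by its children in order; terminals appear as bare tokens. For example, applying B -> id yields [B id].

[S [S [S [A [B x]]] - [A [B ( [S [A [B id]]] )]]] - [A [B ( [S [S [A [B x]]] - [A [B x]]] )]]]

S
S - A
S - A - A
A - A - A
B - A - A
x - A - A
x - B - A
x - ( S ) - A
x - ( A ) - A
x - ( B ) - A
x - ( id ) - A
x - ( id ) - B
x - ( id ) - ( S )
x - ( id ) - ( S - A )
x - ( id ) - ( A - A )
x - ( id ) - ( B - A )
x - ( id ) - ( x - A )
x - ( id ) - ( x - B )
x - ( id ) - ( x - x )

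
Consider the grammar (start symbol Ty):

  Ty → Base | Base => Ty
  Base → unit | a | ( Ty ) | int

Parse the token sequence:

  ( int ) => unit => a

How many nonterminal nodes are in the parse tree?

[Ty [Base ( [Ty [Base int]] )] => [Ty [Base unit] => [Ty [Base a]]]]

8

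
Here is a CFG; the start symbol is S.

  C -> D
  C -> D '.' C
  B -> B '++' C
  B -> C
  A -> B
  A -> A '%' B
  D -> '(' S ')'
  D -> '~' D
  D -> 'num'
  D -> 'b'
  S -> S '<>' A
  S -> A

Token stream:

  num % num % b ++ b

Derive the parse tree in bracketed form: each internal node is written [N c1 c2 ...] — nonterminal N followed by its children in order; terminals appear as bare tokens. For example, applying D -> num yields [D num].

S
A
A % B
A % B % B
B % B % B
C % B % B
D % B % B
num % B % B
num % C % B
num % D % B
num % num % B
num % num % B ++ C
num % num % C ++ C
num % num % D ++ C
num % num % b ++ C
num % num % b ++ D
num % num % b ++ b

[S [A [A [A [B [C [D num]]]] % [B [C [D num]]]] % [B [B [C [D b]]] ++ [C [D b]]]]]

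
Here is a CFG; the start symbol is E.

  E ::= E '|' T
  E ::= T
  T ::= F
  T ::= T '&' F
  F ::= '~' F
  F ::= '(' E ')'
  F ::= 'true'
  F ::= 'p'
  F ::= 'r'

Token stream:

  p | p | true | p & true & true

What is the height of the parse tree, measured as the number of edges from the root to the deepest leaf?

[E [E [E [E [T [F p]]] | [T [F p]]] | [T [F true]]] | [T [T [T [F p]] & [F true]] & [F true]]]

6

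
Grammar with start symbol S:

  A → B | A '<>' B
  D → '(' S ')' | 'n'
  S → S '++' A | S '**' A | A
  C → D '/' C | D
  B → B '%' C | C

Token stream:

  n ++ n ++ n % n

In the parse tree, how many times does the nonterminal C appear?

[S [S [S [A [B [C [D n]]]]] ++ [A [B [C [D n]]]]] ++ [A [B [B [C [D n]]] % [C [D n]]]]]

4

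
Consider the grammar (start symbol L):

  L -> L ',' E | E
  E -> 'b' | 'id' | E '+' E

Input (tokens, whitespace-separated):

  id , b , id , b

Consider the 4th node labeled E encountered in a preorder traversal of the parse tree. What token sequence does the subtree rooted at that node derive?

b

[L [L [L [L [E id]] , [E b]] , [E id]] , [E b]]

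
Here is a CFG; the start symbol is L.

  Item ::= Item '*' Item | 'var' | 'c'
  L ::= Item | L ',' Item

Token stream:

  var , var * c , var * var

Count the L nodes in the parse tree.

[L [L [L [Item var]] , [Item [Item var] * [Item c]]] , [Item [Item var] * [Item var]]]

3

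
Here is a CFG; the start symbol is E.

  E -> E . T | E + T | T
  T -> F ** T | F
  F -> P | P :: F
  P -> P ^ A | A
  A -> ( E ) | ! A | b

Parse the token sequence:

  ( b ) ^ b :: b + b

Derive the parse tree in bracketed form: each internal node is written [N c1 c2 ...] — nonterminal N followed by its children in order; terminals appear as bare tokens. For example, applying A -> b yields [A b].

[E [E [T [F [P [P [A ( [E [T [F [P [A b]]]]] )]] ^ [A b]] :: [F [P [A b]]]]]] + [T [F [P [A b]]]]]

E
E + T
T + T
F + T
P :: F + T
P ^ A :: F + T
A ^ A :: F + T
( E ) ^ A :: F + T
( T ) ^ A :: F + T
( F ) ^ A :: F + T
( P ) ^ A :: F + T
( A ) ^ A :: F + T
( b ) ^ A :: F + T
( b ) ^ b :: F + T
( b ) ^ b :: P + T
( b ) ^ b :: A + T
( b ) ^ b :: b + T
( b ) ^ b :: b + F
( b ) ^ b :: b + P
( b ) ^ b :: b + A
( b ) ^ b :: b + b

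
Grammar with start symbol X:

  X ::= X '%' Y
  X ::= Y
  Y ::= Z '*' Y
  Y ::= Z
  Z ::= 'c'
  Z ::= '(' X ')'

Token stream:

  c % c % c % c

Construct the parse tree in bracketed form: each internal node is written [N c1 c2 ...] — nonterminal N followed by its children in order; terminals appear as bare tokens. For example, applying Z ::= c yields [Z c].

[X [X [X [X [Y [Z c]]] % [Y [Z c]]] % [Y [Z c]]] % [Y [Z c]]]

X
X % Y
X % Y % Y
X % Y % Y % Y
Y % Y % Y % Y
Z % Y % Y % Y
c % Y % Y % Y
c % Z % Y % Y
c % c % Y % Y
c % c % Z % Y
c % c % c % Y
c % c % c % Z
c % c % c % c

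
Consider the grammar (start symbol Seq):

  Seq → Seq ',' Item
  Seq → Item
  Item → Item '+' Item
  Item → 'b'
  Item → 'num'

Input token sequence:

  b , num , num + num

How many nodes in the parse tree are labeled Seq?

[Seq [Seq [Seq [Item b]] , [Item num]] , [Item [Item num] + [Item num]]]

3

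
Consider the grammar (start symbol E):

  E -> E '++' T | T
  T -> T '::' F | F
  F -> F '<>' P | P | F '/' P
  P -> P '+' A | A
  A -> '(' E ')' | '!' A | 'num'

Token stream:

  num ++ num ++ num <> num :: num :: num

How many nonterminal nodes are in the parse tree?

[E [E [E [T [F [P [A num]]]]] ++ [T [F [P [A num]]]]] ++ [T [T [T [F [F [P [A num]]] <> [P [A num]]]] :: [F [P [A num]]]] :: [F [P [A num]]]]]

26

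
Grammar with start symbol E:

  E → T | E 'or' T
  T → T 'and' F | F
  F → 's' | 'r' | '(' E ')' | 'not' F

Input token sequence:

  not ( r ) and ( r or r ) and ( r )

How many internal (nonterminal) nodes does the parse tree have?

20

[E [T [T [T [F not [F ( [E [T [F r]]] )]]] and [F ( [E [E [T [F r]]] or [T [F r]]] )]] and [F ( [E [T [F r]]] )]]]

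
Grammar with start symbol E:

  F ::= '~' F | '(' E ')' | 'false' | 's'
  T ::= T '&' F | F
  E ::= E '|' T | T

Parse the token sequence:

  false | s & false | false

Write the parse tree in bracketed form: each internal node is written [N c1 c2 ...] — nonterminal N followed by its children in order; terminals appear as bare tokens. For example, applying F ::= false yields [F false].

E
E | T
E | T | T
T | T | T
F | T | T
false | T | T
false | T & F | T
false | F & F | T
false | s & F | T
false | s & false | T
false | s & false | F
false | s & false | false

[E [E [E [T [F false]]] | [T [T [F s]] & [F false]]] | [T [F false]]]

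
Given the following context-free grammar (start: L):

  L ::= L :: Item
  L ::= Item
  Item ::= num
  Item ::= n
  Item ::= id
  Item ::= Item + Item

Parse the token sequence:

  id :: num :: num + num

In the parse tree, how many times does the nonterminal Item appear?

5

[L [L [L [Item id]] :: [Item num]] :: [Item [Item num] + [Item num]]]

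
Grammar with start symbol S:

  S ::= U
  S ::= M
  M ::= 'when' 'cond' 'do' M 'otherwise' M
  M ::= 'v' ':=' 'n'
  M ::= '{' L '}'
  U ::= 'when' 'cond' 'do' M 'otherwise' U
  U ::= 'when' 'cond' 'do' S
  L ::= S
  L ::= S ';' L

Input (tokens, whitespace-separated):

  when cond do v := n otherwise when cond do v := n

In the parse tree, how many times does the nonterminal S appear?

2

[S [U when cond do [M v := n] otherwise [U when cond do [S [M v := n]]]]]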